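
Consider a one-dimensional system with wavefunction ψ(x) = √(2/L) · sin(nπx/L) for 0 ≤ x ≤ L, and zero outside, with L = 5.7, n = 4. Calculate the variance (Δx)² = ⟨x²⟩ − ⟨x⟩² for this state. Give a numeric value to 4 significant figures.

Compute ⟨x⟩ and ⟨x²⟩ separately, then (Δx)² = ⟨x²⟩ − ⟨x⟩².
With sin²θ = (1 − cos2θ)/2 on 0 ≤ x ≤ L: ∫sin²(nπx/L) dx = L/2, ∫x·sin²(nπx/L) dx = L²/4, ∫x²·sin²(nπx/L) dx = L³·(1/6 − 1/(4n²π²)); higher powers xᵏ the same way, integrating xᵏ·cos(2nπx/L) by parts.
⟨x⟩ = 2.8500 and ⟨x²⟩ = 10.727.
(Δx)² = 10.727 − (2.8500)² = 2.6046.

2.605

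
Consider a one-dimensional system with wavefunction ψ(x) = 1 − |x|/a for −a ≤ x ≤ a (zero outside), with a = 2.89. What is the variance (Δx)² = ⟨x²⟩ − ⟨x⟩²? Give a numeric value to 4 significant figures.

Compute ⟨x⟩ and ⟨x²⟩ separately, then (Δx)² = ⟨x²⟩ − ⟨x⟩².
ψ is even, so ∫ over [−a, a] = 2∫₀ᵃ with ψ = 1 − x/a there: ∫₀ᵃ (1 − x/a)² dx = a/3, ∫₀ᵃ x²(1 − x/a)² dx = a³/30, ∫₀ᵃ x⁴(1 − x/a)² dx = a⁵/105.
Normalization: ∫|ψ|² dx = 1.9267.
⟨x⟩ = 0.0000 and ⟨x²⟩ = 0.83521.
(Δx)² = 0.83521 − (0.0000)² = 0.83521.

0.8352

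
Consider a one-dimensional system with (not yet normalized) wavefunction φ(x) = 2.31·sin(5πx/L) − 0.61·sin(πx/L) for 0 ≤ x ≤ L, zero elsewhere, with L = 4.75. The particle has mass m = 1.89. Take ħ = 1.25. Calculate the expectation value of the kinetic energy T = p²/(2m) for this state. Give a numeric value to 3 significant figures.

T = −(ħ²/2m) d²/dx², so ⟨T⟩ = −(ħ²/2m) ∫ φ*·φ'' dx / ∫|φ|² dx; with m = 1.89.
d²/dx² sin(jπx/L) = −(jπ/L)²·sin(jπx/L); on 0 ≤ x ≤ L, ∫sin²(jπx/L) dx = L/2 and ∫sin(jπx/L)·sin(lπx/L) dx = 0 for j ≠ l, so only diagonal terms survive in ∫|φ|² and ∫φ·φ″; ∫φ·φ′ dx = [φ²/2] between the walls = 0.
State is unnormalized: ∫|φ|² dx = 13.557, and ∫φ*·(−ħ²/2m · φ'') dx = 57.448, so ⟨T⟩ = 57.448 / 13.557.
⟨T⟩ = 4.2376.

4.24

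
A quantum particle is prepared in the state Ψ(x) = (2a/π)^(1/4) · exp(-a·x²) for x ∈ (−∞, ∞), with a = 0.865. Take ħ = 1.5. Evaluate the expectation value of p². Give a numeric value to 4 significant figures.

p² Ψ = −ħ² d²Ψ/dx²; ⟨p²⟩ = −ħ² ∫ Ψ*·Ψ'' dx.
Gaussian moments: ∫x^(2j)·e^(−2ax²) dx = (2j−1)!!/(4a)^j · √(π/(2a)), odd powers integrate to 0; here √(π/(2a)) = 1.3476. Derivatives: d/dx e^(−ax²) = −2ax·e^(−ax²), d²/dx² e^(−ax²) = (4a²x² − 2a)·e^(−ax²).
⟨p²⟩ = 1.9463.

1.946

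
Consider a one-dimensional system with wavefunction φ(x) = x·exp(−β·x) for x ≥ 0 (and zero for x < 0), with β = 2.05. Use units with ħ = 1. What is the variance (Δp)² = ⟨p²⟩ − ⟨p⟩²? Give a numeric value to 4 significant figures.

4.203

Compute ⟨p⟩ and ⟨p²⟩ separately; (Δp)² = ⟨p²⟩ − ⟨p⟩².
Differentiate x·exp(−β·x) with the product rule; every integrand then reduces to terms xʲ·e^(−2βx) on [0, ∞), with ∫₀^∞ xʲ·e^(−2βx) dx = j!/(2β)^(j+1).
Normalization: ∫|φ|² dx = 0.029019.
⟨p⟩ = 0.0000 and ⟨p²⟩ = 4.2025.
(Δp)² = 4.2025 − (0.0000)² = 4.2025.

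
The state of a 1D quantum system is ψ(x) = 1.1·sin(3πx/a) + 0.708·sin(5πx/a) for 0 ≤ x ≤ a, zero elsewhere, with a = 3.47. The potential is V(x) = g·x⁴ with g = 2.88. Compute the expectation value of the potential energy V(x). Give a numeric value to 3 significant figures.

⟨V⟩ = ∫ V(x)·|ψ|² dx / ∫|ψ|² dx.
On 0 ≤ x ≤ a (j ≠ l): ∫sin²(jπx/a) dx = a/2, ∫sin(jπx/a)·sin(lπx/a) dx = 0; diagonal moments ∫x·sin²(jπx/a) dx = a²/4, ∫x²·sin²(jπx/a) dx = a³·(1/6 − 1/(4j²π²)); cross terms ∫x·sin(jπx/a)·sin(lπx/a) dx = 0 for j + l even and −4jla²/(π²(j² − l²)²) for j + l odd, ∫x²·sin(jπx/a)·sin(lπx/a) dx = (−1)^(j+l)·4jla³/(π²(j² − l²)²); higher powers the same way via product-to-sum and parts.
State is unnormalized: ∫|ψ|² dx = 2.9690, and ∫ψ*·V(x)·ψ dx = 326.66, so ⟨V⟩ = 326.66 / 2.9690.
⟨V⟩ = 110.02.

110.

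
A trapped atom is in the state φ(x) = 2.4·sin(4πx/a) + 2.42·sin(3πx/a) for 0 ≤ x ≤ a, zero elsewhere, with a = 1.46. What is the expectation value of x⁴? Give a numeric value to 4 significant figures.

⟨x⁴⟩ = ∫ x⁴·|φ|² dx / ∫|φ|² dx (integrals over the domain).
On 0 ≤ x ≤ a (j ≠ l): ∫sin²(jπx/a) dx = a/2, ∫sin(jπx/a)·sin(lπx/a) dx = 0; diagonal moments ∫x·sin²(jπx/a) dx = a²/4, ∫x²·sin²(jπx/a) dx = a³·(1/6 − 1/(4j²π²)); cross terms ∫x·sin(jπx/a)·sin(lπx/a) dx = 0 for j + l even and −4jla²/(π²(j² − l²)²) for j + l odd, ∫x²·sin(jπx/a)·sin(lπx/a) dx = (−1)^(j+l)·4jla³/(π²(j² − l²)²); higher powers the same way via product-to-sum and parts.
State is unnormalized: ∫|φ|² dx = 8.4800, and ∫φ*·x⁴·φ dx = 1.5637, so ⟨x⁴⟩ = 1.5637 / 8.4800.
⟨x⁴⟩ = 0.18440.

0.1844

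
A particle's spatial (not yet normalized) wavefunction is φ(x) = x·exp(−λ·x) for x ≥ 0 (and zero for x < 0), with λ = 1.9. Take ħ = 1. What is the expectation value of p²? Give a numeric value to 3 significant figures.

p² φ = −ħ² d²φ/dx²; ⟨p²⟩ = −ħ² ∫ φ*·φ'' dx / ∫|φ|² dx.
Differentiate x·exp(−λ·x) with the product rule; every integrand then reduces to terms xʲ·e^(−2λx) on [0, ∞), with ∫₀^∞ xʲ·e^(−2λx) dx = j!/(2λ)^(j+1).
State is unnormalized: ∫|φ|² dx = 0.036448, and ∫φ*·(−ħ² φ'') dx = 0.13158, so ⟨p²⟩ = 0.13158 / 0.036448.
⟨p²⟩ = 3.6100.

3.61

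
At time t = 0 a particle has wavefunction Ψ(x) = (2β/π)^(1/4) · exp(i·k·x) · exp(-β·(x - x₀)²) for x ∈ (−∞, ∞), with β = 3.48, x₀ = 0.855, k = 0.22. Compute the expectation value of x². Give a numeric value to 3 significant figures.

0.803

⟨x²⟩ = ∫ x²·|Ψ|² dx (integrals over the domain).
Gaussian moments (u = x − x₀): ∫u^(2j)·e^(−2βu²) du = (2j−1)!!/(4β)^j · √(π/(2β)), odd powers integrate to 0; here √(π/(2β)) = 0.67185.
⟨x²⟩ = 0.80286.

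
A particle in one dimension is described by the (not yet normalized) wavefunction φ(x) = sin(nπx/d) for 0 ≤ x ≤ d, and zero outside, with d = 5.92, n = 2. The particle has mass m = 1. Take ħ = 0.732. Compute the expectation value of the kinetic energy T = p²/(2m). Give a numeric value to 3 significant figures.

T = −(ħ²/2m) d²/dx², so ⟨T⟩ = −(ħ²/2m) ∫ φ*·φ'' dx / ∫|φ|² dx; with m = 1.
d/dx sin(nπx/d) = (nπ/d)·cos(nπx/d) and d²/dx² sin(nπx/d) = −(nπ/d)²·sin(nπx/d); on 0 ≤ x ≤ d, ∫sin²(nπx/d) dx = d/2 and ∫sin(nπx/d)·cos(nπx/d) dx = 0.
State is unnormalized: ∫|φ|² dx = 2.9600, and ∫φ*·(−ħ²/2m · φ'') dx = 0.89331, so ⟨T⟩ = 0.89331 / 2.9600.
⟨T⟩ = 0.30179.

0.302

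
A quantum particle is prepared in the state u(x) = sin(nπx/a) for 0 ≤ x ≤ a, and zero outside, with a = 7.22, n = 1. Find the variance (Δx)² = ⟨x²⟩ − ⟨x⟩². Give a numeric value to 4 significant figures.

Compute ⟨x⟩ and ⟨x²⟩ separately, then (Δx)² = ⟨x²⟩ − ⟨x⟩².
With sin²θ = (1 − cos2θ)/2 on 0 ≤ x ≤ a: ∫sin²(nπx/a) dx = a/2, ∫x·sin²(nπx/a) dx = a²/4, ∫x²·sin²(nπx/a) dx = a³·(1/6 − 1/(4n²π²)); higher powers xᵏ the same way, integrating xᵏ·cos(2nπx/a) by parts.
Normalization: ∫|u|² dx = 3.6100.
⟨x⟩ = 3.6100 and ⟨x²⟩ = 14.735.
(Δx)² = 14.735 − (3.6100)² = 1.7032.

1.703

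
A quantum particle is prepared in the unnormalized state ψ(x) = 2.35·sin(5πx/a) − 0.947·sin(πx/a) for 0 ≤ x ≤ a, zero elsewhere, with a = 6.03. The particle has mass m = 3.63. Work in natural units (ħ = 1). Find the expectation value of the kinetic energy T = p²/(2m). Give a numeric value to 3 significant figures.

T = −(ħ²/2m) d²/dx², so ⟨T⟩ = −(ħ²/2m) ∫ ψ*·ψ'' dx / ∫|ψ|² dx; with m = 3.63.
d²/dx² sin(jπx/a) = −(jπ/a)²·sin(jπx/a); on 0 ≤ x ≤ a, ∫sin²(jπx/a) dx = a/2 and ∫sin(jπx/a)·sin(lπx/a) dx = 0 for j ≠ l, so only diagonal terms survive in ∫|ψ|² and ∫ψ·ψ″; ∫ψ·ψ′ dx = [ψ²/2] between the walls = 0.
State is unnormalized: ∫|ψ|² dx = 19.354, and ∫ψ*·(−ħ²/2m · ψ'') dx = 15.664, so ⟨T⟩ = 15.664 / 19.354.
⟨T⟩ = 0.80933.

0.809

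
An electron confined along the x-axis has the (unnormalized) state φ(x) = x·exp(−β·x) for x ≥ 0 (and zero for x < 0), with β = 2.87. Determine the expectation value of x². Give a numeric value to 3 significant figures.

⟨x²⟩ = ∫ x²·|φ|² dx / ∫|φ|² dx (integrals over the domain).
Every integrand reduces to terms xʲ·e^(−2βx) on [0, ∞); use ∫₀^∞ xʲ·e^(−2βx) dx = j!/(2β)^(j+1).
State is unnormalized: ∫|φ|² dx = 0.010575, and ∫φ*·x²·φ dx = 0.0038517, so ⟨x²⟩ = 0.0038517 / 0.010575.
⟨x²⟩ = 0.36421.

0.364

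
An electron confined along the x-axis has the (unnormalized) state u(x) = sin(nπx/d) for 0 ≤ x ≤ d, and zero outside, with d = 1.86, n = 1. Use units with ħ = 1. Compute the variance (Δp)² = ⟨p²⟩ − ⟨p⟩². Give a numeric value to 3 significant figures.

Compute ⟨p⟩ and ⟨p²⟩ separately; (Δp)² = ⟨p²⟩ − ⟨p⟩².
d/dx sin(nπx/d) = (nπ/d)·cos(nπx/d) and d²/dx² sin(nπx/d) = −(nπ/d)²·sin(nπx/d); on 0 ≤ x ≤ d, ∫sin²(nπx/d) dx = d/2 and ∫sin(nπx/d)·cos(nπx/d) dx = 0.
Normalization: ∫|u|² dx = 0.93000.
⟨p⟩ = 0.0000 and ⟨p²⟩ = 2.8528.
(Δp)² = 2.8528 − (0.0000)² = 2.8528.

2.85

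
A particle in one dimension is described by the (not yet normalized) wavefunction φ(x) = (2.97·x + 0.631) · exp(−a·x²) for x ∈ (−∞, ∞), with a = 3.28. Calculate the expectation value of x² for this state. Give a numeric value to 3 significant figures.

⟨x²⟩ = ∫ x²·|φ|² dx / ∫|φ|² dx (integrals over the domain).
Expand each integrand as polynomial × e^(−2ax²) and use ∫x^(2j)·e^(−2ax²) dx = (2j−1)!!/(4a)^j · √(π/(2a)), odd powers → 0; here √(π/(2a)) = 0.69203.
State is unnormalized: ∫|φ|² dx = 0.74080, and ∫φ*·x²·φ dx = 0.12739, so ⟨x²⟩ = 0.12739 / 0.74080.
⟨x²⟩ = 0.17196.

0.172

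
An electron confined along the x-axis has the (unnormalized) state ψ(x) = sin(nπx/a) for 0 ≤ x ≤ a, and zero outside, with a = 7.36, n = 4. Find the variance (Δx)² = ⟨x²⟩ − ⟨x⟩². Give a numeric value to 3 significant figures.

Compute ⟨x⟩ and ⟨x²⟩ separately, then (Δx)² = ⟨x²⟩ − ⟨x⟩².
With sin²θ = (1 − cos2θ)/2 on 0 ≤ x ≤ a: ∫sin²(nπx/a) dx = a/2, ∫x·sin²(nπx/a) dx = a²/4, ∫x²·sin²(nπx/a) dx = a³·(1/6 − 1/(4n²π²)); higher powers xᵏ the same way, integrating xᵏ·cos(2nπx/a) by parts.
Normalization: ∫|ψ|² dx = 3.6800.
⟨x⟩ = 3.6800 and ⟨x²⟩ = 17.885.
(Δx)² = 17.885 − (3.6800)² = 4.3426.

4.34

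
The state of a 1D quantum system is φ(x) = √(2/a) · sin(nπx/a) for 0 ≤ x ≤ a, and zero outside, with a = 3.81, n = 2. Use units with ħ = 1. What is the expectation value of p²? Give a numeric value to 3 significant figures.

p² φ = −ħ² d²φ/dx²; ⟨p²⟩ = −ħ² ∫ φ*·φ'' dx.
d/dx sin(nπx/a) = (nπ/a)·cos(nπx/a) and d²/dx² sin(nπx/a) = −(nπ/a)²·sin(nπx/a); on 0 ≤ x ≤ a, ∫sin²(nπx/a) dx = a/2 and ∫sin(nπx/a)·cos(nπx/a) dx = 0.
⟨p²⟩ = 2.7196.

2.72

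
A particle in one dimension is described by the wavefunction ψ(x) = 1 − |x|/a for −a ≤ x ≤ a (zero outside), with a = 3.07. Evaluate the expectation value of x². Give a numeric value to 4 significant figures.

⟨x²⟩ = ∫ x²·|ψ|² dx / ∫|ψ|² dx (integrals over the domain).
ψ is even, so ∫ over [−a, a] = 2∫₀ᵃ with ψ = 1 − x/a there: ∫₀ᵃ (1 − x/a)² dx = a/3, ∫₀ᵃ x²(1 − x/a)² dx = a³/30, ∫₀ᵃ x⁴(1 − x/a)² dx = a⁵/105.
State is unnormalized: ∫|ψ|² dx = 2.0467, and ∫ψ*·x²·ψ dx = 1.9290, so ⟨x²⟩ = 1.9290 / 2.0467.
⟨x²⟩ = 0.94249.

0.9425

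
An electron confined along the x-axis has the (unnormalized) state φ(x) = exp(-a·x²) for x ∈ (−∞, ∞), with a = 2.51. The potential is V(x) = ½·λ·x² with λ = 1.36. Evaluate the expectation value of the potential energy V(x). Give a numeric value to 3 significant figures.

0.0677

⟨V⟩ = ∫ V(x)·|φ|² dx / ∫|φ|² dx.
Gaussian moments: ∫x^(2j)·e^(−2ax²) dx = (2j−1)!!/(4a)^j · √(π/(2a)), odd powers integrate to 0; here √(π/(2a)) = 0.79108.
State is unnormalized: ∫|φ|² dx = 0.79108, and ∫φ*·V(x)·φ dx = 0.053579, so ⟨V⟩ = 0.053579 / 0.79108.
⟨V⟩ = 0.067729.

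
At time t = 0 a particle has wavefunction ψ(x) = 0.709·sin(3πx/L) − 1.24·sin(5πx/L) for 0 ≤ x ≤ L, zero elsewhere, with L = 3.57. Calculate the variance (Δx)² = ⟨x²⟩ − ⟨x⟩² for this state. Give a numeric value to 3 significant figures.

0.503

Compute ⟨x⟩ and ⟨x²⟩ separately, then (Δx)² = ⟨x²⟩ − ⟨x⟩².
On 0 ≤ x ≤ L (j ≠ l): ∫sin²(jπx/L) dx = L/2, ∫sin(jπx/L)·sin(lπx/L) dx = 0; diagonal moments ∫x·sin²(jπx/L) dx = L²/4, ∫x²·sin²(jπx/L) dx = L³·(1/6 − 1/(4j²π²)); cross terms ∫x·sin(jπx/L)·sin(lπx/L) dx = 0 for j + l even and −4jlL²/(π²(j² − l²)²) for j + l odd, ∫x²·sin(jπx/L)·sin(lπx/L) dx = (−1)^(j+l)·4jlL³/(π²(j² − l²)²); higher powers the same way via product-to-sum and parts.
Normalization: ∫|ψ|² dx = 3.6419.
⟨x⟩ = 1.7850 and ⟨x²⟩ = 3.6895.
(Δx)² = 3.6895 − (1.7850)² = 0.50328.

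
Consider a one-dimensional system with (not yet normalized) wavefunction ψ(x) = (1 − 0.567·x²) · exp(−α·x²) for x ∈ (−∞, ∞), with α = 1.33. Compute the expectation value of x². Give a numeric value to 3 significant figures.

0.122

⟨x²⟩ = ∫ x²·|ψ|² dx / ∫|ψ|² dx (integrals over the domain).
Expand each integrand as polynomial × e^(−2αx²) and use ∫x^(2j)·e^(−2αx²) dx = (2j−1)!!/(4α)^j · √(π/(2α)), odd powers → 0; here √(π/(2α)) = 1.0868.
State is unnormalized: ∫|ψ|² dx = 0.89214, and ∫ψ*·x²·ψ dx = 0.10845, so ⟨x²⟩ = 0.10845 / 0.89214.
⟨x²⟩ = 0.12157.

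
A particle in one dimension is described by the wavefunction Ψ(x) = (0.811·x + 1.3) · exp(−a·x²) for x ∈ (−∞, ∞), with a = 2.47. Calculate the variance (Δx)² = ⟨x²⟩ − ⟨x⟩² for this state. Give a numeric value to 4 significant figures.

0.09412

Compute ⟨x⟩ and ⟨x²⟩ separately, then (Δx)² = ⟨x²⟩ − ⟨x⟩².
Expand each integrand as polynomial × e^(−2ax²) and use ∫x^(2j)·e^(−2ax²) dx = (2j−1)!!/(4a)^j · √(π/(2a)), odd powers → 0; here √(π/(2a)) = 0.79746.
Normalization: ∫|Ψ|² dx = 1.4008.
⟨x⟩ = 0.12150 and ⟨x²⟩ = 0.10889.
(Δx)² = 0.10889 − (0.12150)² = 0.094124.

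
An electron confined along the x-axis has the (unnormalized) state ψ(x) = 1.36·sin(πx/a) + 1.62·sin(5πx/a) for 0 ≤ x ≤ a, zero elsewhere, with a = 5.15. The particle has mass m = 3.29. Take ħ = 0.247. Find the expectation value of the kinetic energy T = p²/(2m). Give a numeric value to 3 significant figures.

T = −(ħ²/2m) d²/dx², so ⟨T⟩ = −(ħ²/2m) ∫ ψ*·ψ'' dx / ∫|ψ|² dx; with m = 3.29.
d²/dx² sin(jπx/a) = −(jπ/a)²·sin(jπx/a); on 0 ≤ x ≤ a, ∫sin²(jπx/a) dx = a/2 and ∫sin(jπx/a)·sin(lπx/a) dx = 0 for j ≠ l, so only diagonal terms survive in ∫|ψ|² and ∫ψ·ψ″; ∫ψ·ψ′ dx = [ψ²/2] between the walls = 0.
State is unnormalized: ∫|ψ|² dx = 11.521, and ∫ψ*·(−ħ²/2m · ψ'') dx = 0.59934, so ⟨T⟩ = 0.59934 / 11.521.
⟨T⟩ = 0.052024.

0.0520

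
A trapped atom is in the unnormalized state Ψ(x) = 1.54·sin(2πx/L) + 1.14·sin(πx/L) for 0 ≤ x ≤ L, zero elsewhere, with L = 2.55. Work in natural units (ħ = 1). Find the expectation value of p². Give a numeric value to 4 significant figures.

4.459

p² Ψ = −ħ² d²Ψ/dx²; ⟨p²⟩ = −ħ² ∫ Ψ*·Ψ'' dx / ∫|Ψ|² dx.
d²/dx² sin(jπx/L) = −(jπ/L)²·sin(jπx/L); on 0 ≤ x ≤ L, ∫sin²(jπx/L) dx = L/2 and ∫sin(jπx/L)·sin(lπx/L) dx = 0 for j ≠ l, so only diagonal terms survive in ∫|Ψ|² and ∫Ψ·Ψ″; ∫Ψ·Ψ′ dx = [Ψ²/2] between the walls = 0.
State is unnormalized: ∫|Ψ|² dx = 4.6808, and ∫Ψ*·(−ħ² Ψ'') dx = 20.873, so ⟨p²⟩ = 20.873 / 4.6808.
⟨p²⟩ = 4.4594.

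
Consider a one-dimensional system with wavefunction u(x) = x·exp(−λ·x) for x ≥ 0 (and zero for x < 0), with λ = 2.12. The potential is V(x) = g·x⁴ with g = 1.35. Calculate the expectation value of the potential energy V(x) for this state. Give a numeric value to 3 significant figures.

1.50

⟨V⟩ = ∫ V(x)·|u|² dx / ∫|u|² dx.
Every integrand reduces to terms xʲ·e^(−2λx) on [0, ∞); use ∫₀^∞ xʲ·e^(−2λx) dx = j!/(2λ)^(j+1).
State is unnormalized: ∫|u|² dx = 0.026238, and ∫u*·V(x)·u dx = 0.039455, so ⟨V⟩ = 0.039455 / 0.026238.
⟨V⟩ = 1.5037.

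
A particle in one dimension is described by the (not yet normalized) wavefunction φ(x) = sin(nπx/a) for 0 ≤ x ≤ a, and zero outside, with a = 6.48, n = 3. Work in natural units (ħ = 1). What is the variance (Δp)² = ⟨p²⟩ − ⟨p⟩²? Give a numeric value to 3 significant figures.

2.12

Compute ⟨p⟩ and ⟨p²⟩ separately; (Δp)² = ⟨p²⟩ − ⟨p⟩².
d/dx sin(nπx/a) = (nπ/a)·cos(nπx/a) and d²/dx² sin(nπx/a) = −(nπ/a)²·sin(nπx/a); on 0 ≤ x ≤ a, ∫sin²(nπx/a) dx = a/2 and ∫sin(nπx/a)·cos(nπx/a) dx = 0.
Normalization: ∫|φ|² dx = 3.2400.
⟨p⟩ = 0.0000 and ⟨p²⟩ = 2.1154.
(Δp)² = 2.1154 − (0.0000)² = 2.1154.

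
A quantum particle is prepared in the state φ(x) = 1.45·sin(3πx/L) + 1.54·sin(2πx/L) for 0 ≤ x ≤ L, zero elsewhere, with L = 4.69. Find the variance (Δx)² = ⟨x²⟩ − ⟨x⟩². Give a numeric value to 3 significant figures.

Compute ⟨x⟩ and ⟨x²⟩ separately, then (Δx)² = ⟨x²⟩ − ⟨x⟩².
On 0 ≤ x ≤ L (j ≠ l): ∫sin²(jπx/L) dx = L/2, ∫sin(jπx/L)·sin(lπx/L) dx = 0; diagonal moments ∫x·sin²(jπx/L) dx = L²/4, ∫x²·sin²(jπx/L) dx = L³·(1/6 − 1/(4j²π²)); cross terms ∫x·sin(jπx/L)·sin(lπx/L) dx = 0 for j + l even and −4jlL²/(π²(j² − l²)²) for j + l odd, ∫x²·sin(jπx/L)·sin(lπx/L) dx = (−1)^(j+l)·4jlL³/(π²(j² − l²)²); higher powers the same way via product-to-sum and parts.
Normalization: ∫|φ|² dx = 10.492.
⟨x⟩ = 1.4343 and ⟨x²⟩ = 2.8549.
(Δx)² = 2.8549 − (1.4343)² = 0.79773.

0.798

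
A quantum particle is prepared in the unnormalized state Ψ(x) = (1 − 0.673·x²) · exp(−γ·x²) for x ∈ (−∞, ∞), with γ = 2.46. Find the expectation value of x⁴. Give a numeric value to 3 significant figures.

⟨x⁴⟩ = ∫ x⁴·|Ψ|² dx / ∫|Ψ|² dx (integrals over the domain).
Expand each integrand as polynomial × e^(−2γx²) and use ∫x^(2j)·e^(−2γx²) dx = (2j−1)!!/(4γ)^j · √(π/(2γ)), odd powers → 0; here √(π/(2γ)) = 0.79908.
State is unnormalized: ∫|Ψ|² dx = 0.70099, and ∫Ψ*·x⁴·Ψ dx = 0.011879, so ⟨x⁴⟩ = 0.011879 / 0.70099.
⟨x⁴⟩ = 0.016945.

0.0169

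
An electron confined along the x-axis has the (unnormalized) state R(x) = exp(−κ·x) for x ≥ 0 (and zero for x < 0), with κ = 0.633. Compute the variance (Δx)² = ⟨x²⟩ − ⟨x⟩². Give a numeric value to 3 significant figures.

Compute ⟨x⟩ and ⟨x²⟩ separately, then (Δx)² = ⟨x²⟩ − ⟨x⟩².
Every integrand reduces to terms xʲ·e^(−2κx) on [0, ∞); use ∫₀^∞ xʲ·e^(−2κx) dx = j!/(2κ)^(j+1).
Normalization: ∫|R|² dx = 0.78989.
⟨x⟩ = 0.78989 and ⟨x²⟩ = 1.2479.
(Δx)² = 1.2479 − (0.78989)² = 0.62393.

0.624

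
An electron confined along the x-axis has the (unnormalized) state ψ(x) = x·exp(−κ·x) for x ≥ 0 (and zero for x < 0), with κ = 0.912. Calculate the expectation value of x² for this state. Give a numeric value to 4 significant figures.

3.607

⟨x²⟩ = ∫ x²·|ψ|² dx / ∫|ψ|² dx (integrals over the domain).
Every integrand reduces to terms xʲ·e^(−2κx) on [0, ∞); use ∫₀^∞ xʲ·e^(−2κx) dx = j!/(2κ)^(j+1).
State is unnormalized: ∫|ψ|² dx = 0.32958, and ∫ψ*·x²·ψ dx = 1.1887, so ⟨x²⟩ = 1.1887 / 0.32958.
⟨x²⟩ = 3.6069.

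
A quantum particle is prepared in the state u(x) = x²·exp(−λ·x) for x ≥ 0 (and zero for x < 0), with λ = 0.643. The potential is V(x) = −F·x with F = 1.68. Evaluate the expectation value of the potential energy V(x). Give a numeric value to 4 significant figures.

-6.532

⟨V⟩ = ∫ V(x)·|u|² dx / ∫|u|² dx.
Every integrand reduces to terms xʲ·e^(−2λx) on [0, ∞); use ∫₀^∞ xʲ·e^(−2λx) dx = j!/(2λ)^(j+1).
State is unnormalized: ∫|u|² dx = 6.8235, and ∫u*·V(x)·u dx = -44.570, so ⟨V⟩ = -44.570 / 6.8235.
⟨V⟩ = -6.5319.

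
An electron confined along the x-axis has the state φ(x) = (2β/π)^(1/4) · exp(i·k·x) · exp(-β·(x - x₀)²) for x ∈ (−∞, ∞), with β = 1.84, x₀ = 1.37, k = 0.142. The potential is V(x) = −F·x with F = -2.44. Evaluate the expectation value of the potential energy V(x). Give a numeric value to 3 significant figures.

⟨V⟩ = ∫ V(x)·|φ|² dx.
Gaussian moments (u = x − x₀): ∫u^(2j)·e^(−2βu²) du = (2j−1)!!/(4β)^j · √(π/(2β)), odd powers integrate to 0; here √(π/(2β)) = 0.92396.
⟨V⟩ = 3.3428.

3.34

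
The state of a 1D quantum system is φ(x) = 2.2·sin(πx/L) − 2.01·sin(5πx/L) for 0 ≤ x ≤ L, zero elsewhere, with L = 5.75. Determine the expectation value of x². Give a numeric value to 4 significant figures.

⟨x²⟩ = ∫ x²·|φ|² dx / ∫|φ|² dx (integrals over the domain).
On 0 ≤ x ≤ L (j ≠ l): ∫sin²(jπx/L) dx = L/2, ∫sin(jπx/L)·sin(lπx/L) dx = 0; diagonal moments ∫x·sin²(jπx/L) dx = L²/4, ∫x²·sin²(jπx/L) dx = L³·(1/6 − 1/(4j²π²)); cross terms ∫x·sin(jπx/L)·sin(lπx/L) dx = 0 for j + l even and −4jlL²/(π²(j² − l²)²) for j + l odd, ∫x²·sin(jπx/L)·sin(lπx/L) dx = (−1)^(j+l)·4jlL³/(π²(j² − l²)²); higher powers the same way via product-to-sum and parts.
State is unnormalized: ∫|φ|² dx = 25.530, and ∫φ*·x²·φ dx = 251.36, so ⟨x²⟩ = 251.36 / 25.530.
⟨x²⟩ = 9.8457.

9.846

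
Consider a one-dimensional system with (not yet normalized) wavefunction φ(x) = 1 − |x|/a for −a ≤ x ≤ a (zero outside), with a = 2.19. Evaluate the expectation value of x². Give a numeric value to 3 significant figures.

⟨x²⟩ = ∫ x²·|φ|² dx / ∫|φ|² dx (integrals over the domain).
φ is even, so ∫ over [−a, a] = 2∫₀ᵃ with φ = 1 − x/a there: ∫₀ᵃ (1 − x/a)² dx = a/3, ∫₀ᵃ x²(1 − x/a)² dx = a³/30, ∫₀ᵃ x⁴(1 − x/a)² dx = a⁵/105.
State is unnormalized: ∫|φ|² dx = 1.4600, and ∫φ*·x²·φ dx = 0.70023, so ⟨x²⟩ = 0.70023 / 1.4600.
⟨x²⟩ = 0.47961.

0.480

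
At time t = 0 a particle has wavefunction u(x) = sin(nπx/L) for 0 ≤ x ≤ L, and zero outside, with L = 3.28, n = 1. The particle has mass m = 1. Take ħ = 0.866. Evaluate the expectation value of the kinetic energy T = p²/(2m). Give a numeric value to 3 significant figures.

0.344

T = −(ħ²/2m) d²/dx², so ⟨T⟩ = −(ħ²/2m) ∫ u*·u'' dx / ∫|u|² dx; with m = 1.
d/dx sin(nπx/L) = (nπ/L)·cos(nπx/L) and d²/dx² sin(nπx/L) = −(nπ/L)²·sin(nπx/L); on 0 ≤ x ≤ L, ∫sin²(nπx/L) dx = L/2 and ∫sin(nπx/L)·cos(nπx/L) dx = 0.
State is unnormalized: ∫|u|² dx = 1.6400, and ∫u*·(−ħ²/2m · u'') dx = 0.56416, so ⟨T⟩ = 0.56416 / 1.6400.
⟨T⟩ = 0.34400.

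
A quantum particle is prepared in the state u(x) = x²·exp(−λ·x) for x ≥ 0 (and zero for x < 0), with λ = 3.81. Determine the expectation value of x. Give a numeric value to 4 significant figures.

0.6562

⟨x⟩ = ∫ x·|u|² dx / ∫|u|² dx (integrals over the domain).
Every integrand reduces to terms xʲ·e^(−2λx) on [0, ∞); use ∫₀^∞ xʲ·e^(−2λx) dx = j!/(2λ)^(j+1).
State is unnormalized: ∫|u|² dx = 0.00093419, and ∫u*·x·u dx = 0.00061299, so ⟨x⟩ = 0.00061299 / 0.00093419.
⟨x⟩ = 0.65617.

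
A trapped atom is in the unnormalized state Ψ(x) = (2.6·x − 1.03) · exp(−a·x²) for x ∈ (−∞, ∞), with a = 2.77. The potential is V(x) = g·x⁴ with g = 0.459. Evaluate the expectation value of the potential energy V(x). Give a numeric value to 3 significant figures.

0.0276

⟨V⟩ = ∫ V(x)·|Ψ|² dx / ∫|Ψ|² dx.
Expand each integrand as polynomial × e^(−2ax²) and use ∫x^(2j)·e^(−2ax²) dx = (2j−1)!!/(4a)^j · √(π/(2a)), odd powers → 0; here √(π/(2a)) = 0.75304.
State is unnormalized: ∫|Ψ|² dx = 1.2583, and ∫Ψ*·V(x)·Ψ dx = 0.034727, so ⟨V⟩ = 0.034727 / 1.2583.
⟨V⟩ = 0.027598.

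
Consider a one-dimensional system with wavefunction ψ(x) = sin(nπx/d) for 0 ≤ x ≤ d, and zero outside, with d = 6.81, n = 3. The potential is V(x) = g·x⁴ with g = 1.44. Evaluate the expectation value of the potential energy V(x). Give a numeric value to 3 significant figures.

585.

⟨V⟩ = ∫ V(x)·|ψ|² dx / ∫|ψ|² dx.
With sin²θ = (1 − cos2θ)/2 on 0 ≤ x ≤ d: ∫sin²(nπx/d) dx = d/2, ∫x·sin²(nπx/d) dx = d²/4, ∫x²·sin²(nπx/d) dx = d³·(1/6 − 1/(4n²π²)); higher powers xᵏ the same way, integrating xᵏ·cos(2nπx/d) by parts.
State is unnormalized: ∫|ψ|² dx = 3.4050, and ∫ψ*·V(x)·ψ dx = 1992.4, so ⟨V⟩ = 1992.4 / 3.4050.
⟨V⟩ = 585.14.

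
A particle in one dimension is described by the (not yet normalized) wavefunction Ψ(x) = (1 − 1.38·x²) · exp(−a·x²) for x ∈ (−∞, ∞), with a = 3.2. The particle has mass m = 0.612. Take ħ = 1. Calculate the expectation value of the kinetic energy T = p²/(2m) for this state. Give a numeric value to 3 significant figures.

4.14

T = −(ħ²/2m) d²/dx², so ⟨T⟩ = −(ħ²/2m) ∫ Ψ*·Ψ'' dx / ∫|Ψ|² dx; with m = 0.612.
Expand each integrand as polynomial × e^(−2ax²) and use ∫x^(2j)·e^(−2ax²) dx = (2j−1)!!/(4a)^j · √(π/(2a)), odd powers → 0; here √(π/(2a)) = 0.70062. Differentiate with the product rule, d/dx e^(−ax²) = −2ax·e^(−ax²).
State is unnormalized: ∫|Ψ|² dx = 0.57398, and ∫Ψ*·(−ħ²/2m · Ψ'') dx = 2.3757, so ⟨T⟩ = 2.3757 / 0.57398.
⟨T⟩ = 4.1390.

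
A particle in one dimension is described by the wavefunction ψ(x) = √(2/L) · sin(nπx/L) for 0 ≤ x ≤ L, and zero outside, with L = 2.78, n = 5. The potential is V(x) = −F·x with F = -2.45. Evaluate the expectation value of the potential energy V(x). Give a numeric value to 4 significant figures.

⟨V⟩ = ∫ V(x)·|ψ|² dx.
With sin²θ = (1 − cos2θ)/2 on 0 ≤ x ≤ L: ∫sin²(nπx/L) dx = L/2, ∫x·sin²(nπx/L) dx = L²/4, ∫x²·sin²(nπx/L) dx = L³·(1/6 − 1/(4n²π²)); higher powers xᵏ the same way, integrating xᵏ·cos(2nπx/L) by parts.
⟨V⟩ = 3.4055.

3.406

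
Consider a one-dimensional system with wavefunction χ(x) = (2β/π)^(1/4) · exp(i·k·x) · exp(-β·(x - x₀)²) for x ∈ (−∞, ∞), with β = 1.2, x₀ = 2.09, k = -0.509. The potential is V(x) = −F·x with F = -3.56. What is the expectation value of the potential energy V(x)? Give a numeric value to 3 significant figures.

⟨V⟩ = ∫ V(x)·|χ|² dx.
Gaussian moments (u = x − x₀): ∫u^(2j)·e^(−2βu²) du = (2j−1)!!/(4β)^j · √(π/(2β)), odd powers integrate to 0; here √(π/(2β)) = 1.1441.
⟨V⟩ = 7.4404.

7.44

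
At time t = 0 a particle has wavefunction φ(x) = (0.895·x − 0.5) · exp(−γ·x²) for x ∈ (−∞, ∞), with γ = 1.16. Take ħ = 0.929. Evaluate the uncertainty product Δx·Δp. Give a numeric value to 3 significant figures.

0.577

Δx = √(⟨x²⟩−⟨x⟩²), Δp = √(⟨p²⟩−⟨p⟩²).
Expand each integrand as polynomial × e^(−2γx²) and use ∫x^(2j)·e^(−2γx²) dx = (2j−1)!!/(4γ)^j · √(π/(2γ)), odd powers → 0; here √(π/(2γ)) = 1.1637. Differentiate with the product rule, d/dx e^(−γx²) = −2γx·e^(−γx²).
Normalization: ∫|φ|² dx = 0.49181.
⟨x⟩ = -0.45639, ⟨x²⟩ = 0.39158 ⇒ Δx = 0.42812.
⟨p⟩ = 0.0000, ⟨p²⟩ = 1.8190 ⇒ Δp = 1.3487.
Δx·Δp = 0.57741.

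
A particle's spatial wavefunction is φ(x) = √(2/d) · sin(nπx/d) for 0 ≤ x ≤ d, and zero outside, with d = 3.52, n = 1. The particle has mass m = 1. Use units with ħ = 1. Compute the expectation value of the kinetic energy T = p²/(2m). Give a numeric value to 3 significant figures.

0.398

T = −(ħ²/2m) d²/dx², so ⟨T⟩ = −(ħ²/2m) ∫ φ*·φ'' dx; with m = 1.
d/dx sin(nπx/d) = (nπ/d)·cos(nπx/d) and d²/dx² sin(nπx/d) = −(nπ/d)²·sin(nπx/d); on 0 ≤ x ≤ d, ∫sin²(nπx/d) dx = d/2 and ∫sin(nπx/d)·cos(nπx/d) dx = 0.
⟨T⟩ = 0.39828.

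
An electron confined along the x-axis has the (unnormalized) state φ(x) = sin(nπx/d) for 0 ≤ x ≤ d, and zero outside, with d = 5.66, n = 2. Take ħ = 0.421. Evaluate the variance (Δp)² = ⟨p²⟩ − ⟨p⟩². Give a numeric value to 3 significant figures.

0.218

Compute ⟨p⟩ and ⟨p²⟩ separately; (Δp)² = ⟨p²⟩ − ⟨p⟩².
d/dx sin(nπx/d) = (nπ/d)·cos(nπx/d) and d²/dx² sin(nπx/d) = −(nπ/d)²·sin(nπx/d); on 0 ≤ x ≤ d, ∫sin²(nπx/d) dx = d/2 and ∫sin(nπx/d)·cos(nπx/d) dx = 0.
Normalization: ∫|φ|² dx = 2.8300.
⟨p⟩ = 0.0000 and ⟨p²⟩ = 0.21842.
(Δp)² = 0.21842 − (0.0000)² = 0.21842.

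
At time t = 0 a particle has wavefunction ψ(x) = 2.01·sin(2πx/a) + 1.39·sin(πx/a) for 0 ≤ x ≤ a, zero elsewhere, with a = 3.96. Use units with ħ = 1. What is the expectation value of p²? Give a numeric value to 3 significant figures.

1.91

p² ψ = −ħ² d²ψ/dx²; ⟨p²⟩ = −ħ² ∫ ψ*·ψ'' dx / ∫|ψ|² dx.
d²/dx² sin(jπx/a) = −(jπ/a)²·sin(jπx/a); on 0 ≤ x ≤ a, ∫sin²(jπx/a) dx = a/2 and ∫sin(jπx/a)·sin(lπx/a) dx = 0 for j ≠ l, so only diagonal terms survive in ∫|ψ|² and ∫ψ·ψ″; ∫ψ·ψ′ dx = [ψ²/2] between the walls = 0.
State is unnormalized: ∫|ψ|² dx = 11.825, and ∫ψ*·(−ħ² ψ'') dx = 22.546, so ⟨p²⟩ = 22.546 / 11.825.
⟨p²⟩ = 1.9067.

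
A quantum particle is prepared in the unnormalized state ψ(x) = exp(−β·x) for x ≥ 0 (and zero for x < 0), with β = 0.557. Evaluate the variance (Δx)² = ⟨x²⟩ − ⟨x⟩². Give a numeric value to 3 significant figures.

Compute ⟨x⟩ and ⟨x²⟩ separately, then (Δx)² = ⟨x²⟩ − ⟨x⟩².
Every integrand reduces to terms xʲ·e^(−2βx) on [0, ∞); use ∫₀^∞ xʲ·e^(−2βx) dx = j!/(2β)^(j+1).
Normalization: ∫|ψ|² dx = 0.89767.
⟨x⟩ = 0.89767 and ⟨x²⟩ = 1.6116.
(Δx)² = 1.6116 − (0.89767)² = 0.80580.

0.806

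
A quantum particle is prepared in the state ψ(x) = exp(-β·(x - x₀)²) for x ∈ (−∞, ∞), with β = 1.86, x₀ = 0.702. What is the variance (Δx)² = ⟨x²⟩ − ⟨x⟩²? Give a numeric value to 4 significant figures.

Compute ⟨x⟩ and ⟨x²⟩ separately, then (Δx)² = ⟨x²⟩ − ⟨x⟩².
Gaussian moments (u = x − x₀): ∫u^(2j)·e^(−2βu²) du = (2j−1)!!/(4β)^j · √(π/(2β)), odd powers integrate to 0; here √(π/(2β)) = 0.91897.
Normalization: ∫|ψ|² dx = 0.91897.
⟨x⟩ = 0.70200 and ⟨x²⟩ = 0.62721.
(Δx)² = 0.62721 − (0.70200)² = 0.13441.

0.1344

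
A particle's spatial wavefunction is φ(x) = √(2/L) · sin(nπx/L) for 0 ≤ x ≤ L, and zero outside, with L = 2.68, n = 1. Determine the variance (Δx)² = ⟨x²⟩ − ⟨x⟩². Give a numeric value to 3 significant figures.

0.235

Compute ⟨x⟩ and ⟨x²⟩ separately, then (Δx)² = ⟨x²⟩ − ⟨x⟩².
With sin²θ = (1 − cos2θ)/2 on 0 ≤ x ≤ L: ∫sin²(nπx/L) dx = L/2, ∫x·sin²(nπx/L) dx = L²/4, ∫x²·sin²(nπx/L) dx = L³·(1/6 − 1/(4n²π²)); higher powers xᵏ the same way, integrating xᵏ·cos(2nπx/L) by parts.
⟨x⟩ = 1.3400 and ⟨x²⟩ = 2.0303.
(Δx)² = 2.0303 − (1.3400)² = 0.23467.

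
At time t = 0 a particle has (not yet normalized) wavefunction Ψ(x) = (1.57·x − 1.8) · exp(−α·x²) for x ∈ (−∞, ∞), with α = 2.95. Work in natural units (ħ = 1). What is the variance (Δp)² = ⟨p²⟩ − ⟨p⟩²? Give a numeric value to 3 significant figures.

3.31

Compute ⟨p⟩ and ⟨p²⟩ separately; (Δp)² = ⟨p²⟩ − ⟨p⟩².
Expand each integrand as polynomial × e^(−2αx²) and use ∫x^(2j)·e^(−2αx²) dx = (2j−1)!!/(4α)^j · √(π/(2α)), odd powers → 0; here √(π/(2α)) = 0.72971. Differentiate with the product rule, d/dx e^(−αx²) = −2αx·e^(−αx²).
Normalization: ∫|Ψ|² dx = 2.5167.
⟨p⟩ = 0.0000 and ⟨p²⟩ = 3.3073.
(Δp)² = 3.3073 − (0.0000)² = 3.3073.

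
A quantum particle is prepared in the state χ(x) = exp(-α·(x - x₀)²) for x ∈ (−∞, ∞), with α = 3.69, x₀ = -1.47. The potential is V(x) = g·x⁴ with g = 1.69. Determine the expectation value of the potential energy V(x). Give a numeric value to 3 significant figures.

⟨V⟩ = ∫ V(x)·|χ|² dx / ∫|χ|² dx.
Gaussian moments (u = x − x₀): ∫u^(2j)·e^(−2αu²) du = (2j−1)!!/(4α)^j · √(π/(2α)), odd powers integrate to 0; here √(π/(2α)) = 0.65245.
State is unnormalized: ∫|χ|² dx = 0.65245, and ∫χ*·V(x)·χ dx = 6.1325, so ⟨V⟩ = 6.1325 / 0.65245.
⟨V⟩ = 9.3992.

9.40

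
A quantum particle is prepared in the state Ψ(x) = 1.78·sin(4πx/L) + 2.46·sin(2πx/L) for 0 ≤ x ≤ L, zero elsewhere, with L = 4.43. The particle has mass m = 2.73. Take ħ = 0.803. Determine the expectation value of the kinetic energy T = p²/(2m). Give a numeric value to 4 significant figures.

0.4825

T = −(ħ²/2m) d²/dx², so ⟨T⟩ = −(ħ²/2m) ∫ Ψ*·Ψ'' dx / ∫|Ψ|² dx; with m = 2.73.
d²/dx² sin(jπx/L) = −(jπ/L)²·sin(jπx/L); on 0 ≤ x ≤ L, ∫sin²(jπx/L) dx = L/2 and ∫sin(jπx/L)·sin(lπx/L) dx = 0 for j ≠ l, so only diagonal terms survive in ∫|Ψ|² and ∫Ψ·Ψ″; ∫Ψ·Ψ′ dx = [Ψ²/2] between the walls = 0.
State is unnormalized: ∫|Ψ|² dx = 20.422, and ∫Ψ*·(−ħ²/2m · Ψ'') dx = 9.8535, so ⟨T⟩ = 9.8535 / 20.422.
⟨T⟩ = 0.48249.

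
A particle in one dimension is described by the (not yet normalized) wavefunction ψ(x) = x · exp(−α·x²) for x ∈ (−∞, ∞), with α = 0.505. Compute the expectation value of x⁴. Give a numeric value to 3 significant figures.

3.68

⟨x⁴⟩ = ∫ x⁴·|ψ|² dx / ∫|ψ|² dx (integrals over the domain).
Expand each integrand as polynomial × e^(−2αx²) and use ∫x^(2j)·e^(−2αx²) dx = (2j−1)!!/(4α)^j · √(π/(2α)), odd powers → 0; here √(π/(2α)) = 1.7637.
State is unnormalized: ∫|ψ|² dx = 0.87310, and ∫ψ*·x⁴·ψ dx = 3.2096, so ⟨x⁴⟩ = 3.2096 / 0.87310.
⟨x⁴⟩ = 3.6761.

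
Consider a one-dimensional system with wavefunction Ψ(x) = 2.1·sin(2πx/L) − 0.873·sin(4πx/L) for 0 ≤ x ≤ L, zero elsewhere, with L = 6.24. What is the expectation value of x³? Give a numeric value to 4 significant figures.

⟨x³⟩ = ∫ x³·|Ψ|² dx / ∫|Ψ|² dx (integrals over the domain).
On 0 ≤ x ≤ L (j ≠ l): ∫sin²(jπx/L) dx = L/2, ∫sin(jπx/L)·sin(lπx/L) dx = 0; diagonal moments ∫x·sin²(jπx/L) dx = L²/4, ∫x²·sin²(jπx/L) dx = L³·(1/6 − 1/(4j²π²)); cross terms ∫x·sin(jπx/L)·sin(lπx/L) dx = 0 for j + l even and −4jlL²/(π²(j² − l²)²) for j + l odd, ∫x²·sin(jπx/L)·sin(lπx/L) dx = (−1)^(j+l)·4jlL³/(π²(j² − l²)²); higher powers the same way via product-to-sum and parts.
State is unnormalized: ∫|Ψ|² dx = 16.137, and ∫Ψ*·x³·Ψ dx = 726.20, so ⟨x³⟩ = 726.20 / 16.137.
⟨x³⟩ = 45.002.

45.00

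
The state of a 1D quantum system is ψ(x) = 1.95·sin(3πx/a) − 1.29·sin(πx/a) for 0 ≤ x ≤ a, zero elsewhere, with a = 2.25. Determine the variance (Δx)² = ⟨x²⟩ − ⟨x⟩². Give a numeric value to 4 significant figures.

Compute ⟨x⟩ and ⟨x²⟩ separately, then (Δx)² = ⟨x²⟩ − ⟨x⟩².
On 0 ≤ x ≤ a (j ≠ l): ∫sin²(jπx/a) dx = a/2, ∫sin(jπx/a)·sin(lπx/a) dx = 0; diagonal moments ∫x·sin²(jπx/a) dx = a²/4, ∫x²·sin²(jπx/a) dx = a³·(1/6 − 1/(4j²π²)); cross terms ∫x·sin(jπx/a)·sin(lπx/a) dx = 0 for j + l even and −4jla²/(π²(j² − l²)²) for j + l odd, ∫x²·sin(jπx/a)·sin(lπx/a) dx = (−1)^(j+l)·4jla³/(π²(j² − l²)²); higher powers the same way via product-to-sum and parts.
Normalization: ∫|ψ|² dx = 6.1499.
⟨x⟩ = 1.1250 and ⟨x²⟩ = 1.4126.
(Δx)² = 1.4126 − (1.1250)² = 0.14696.

0.1470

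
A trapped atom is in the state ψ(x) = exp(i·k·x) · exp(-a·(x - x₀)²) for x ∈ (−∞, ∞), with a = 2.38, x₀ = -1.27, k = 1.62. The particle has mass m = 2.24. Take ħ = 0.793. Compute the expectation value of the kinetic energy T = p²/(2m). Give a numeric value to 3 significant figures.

0.702

T = −(ħ²/2m) d²/dx², so ⟨T⟩ = −(ħ²/2m) ∫ ψ*·ψ'' dx / ∫|ψ|² dx; with m = 2.24.
Gaussian moments (u = x − x₀): ∫u^(2j)·e^(−2au²) du = (2j−1)!!/(4a)^j · √(π/(2a)), odd powers integrate to 0; here √(π/(2a)) = 0.81240. Derivatives: ψ′ = (ik − 2au)·ψ, ψ″ = ((ik − 2au)² − 2a)·ψ; the odd-in-u pieces drop out.
State is unnormalized: ∫|ψ|² dx = 0.81240, and ∫ψ*·(−ħ²/2m · ψ'') dx = 0.57068, so ⟨T⟩ = 0.57068 / 0.81240.
⟨T⟩ = 0.70246.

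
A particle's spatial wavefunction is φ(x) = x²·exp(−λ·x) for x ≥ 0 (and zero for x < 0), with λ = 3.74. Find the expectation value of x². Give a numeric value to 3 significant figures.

⟨x²⟩ = ∫ x²·|φ|² dx / ∫|φ|² dx (integrals over the domain).
Every integrand reduces to terms xʲ·e^(−2λx) on [0, ∞); use ∫₀^∞ xʲ·e^(−2λx) dx = j!/(2λ)^(j+1).
State is unnormalized: ∫|φ|² dx = 0.0010250, and ∫φ*·x²·φ dx = 0.00054957, so ⟨x²⟩ = 0.00054957 / 0.0010250.
⟨x²⟩ = 0.53619.

0.536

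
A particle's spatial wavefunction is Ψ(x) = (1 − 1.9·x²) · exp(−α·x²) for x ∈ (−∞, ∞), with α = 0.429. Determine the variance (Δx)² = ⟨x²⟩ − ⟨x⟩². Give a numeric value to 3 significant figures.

Compute ⟨x⟩ and ⟨x²⟩ separately, then (Δx)² = ⟨x²⟩ − ⟨x⟩².
Expand each integrand as polynomial × e^(−2αx²) and use ∫x^(2j)·e^(−2αx²) dx = (2j−1)!!/(4α)^j · √(π/(2α)), odd powers → 0; here √(π/(2α)) = 1.9135.
Normalization: ∫|Ψ|² dx = 4.7137.
⟨x⟩ = 0.0000 and ⟨x²⟩ = 3.0152.
(Δx)² = 3.0152 − (0.0000)² = 3.0152.

3.02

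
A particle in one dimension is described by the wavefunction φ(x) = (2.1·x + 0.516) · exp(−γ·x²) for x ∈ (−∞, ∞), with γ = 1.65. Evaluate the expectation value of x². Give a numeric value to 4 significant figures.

0.3682

⟨x²⟩ = ∫ x²·|φ|² dx / ∫|φ|² dx (integrals over the domain).
Expand each integrand as polynomial × e^(−2γx²) and use ∫x^(2j)·e^(−2γx²) dx = (2j−1)!!/(4γ)^j · √(π/(2γ)), odd powers → 0; here √(π/(2γ)) = 0.97570.
State is unnormalized: ∫|φ|² dx = 0.91173, and ∫φ*·x²·φ dx = 0.33570, so ⟨x²⟩ = 0.33570 / 0.91173.
⟨x²⟩ = 0.36820.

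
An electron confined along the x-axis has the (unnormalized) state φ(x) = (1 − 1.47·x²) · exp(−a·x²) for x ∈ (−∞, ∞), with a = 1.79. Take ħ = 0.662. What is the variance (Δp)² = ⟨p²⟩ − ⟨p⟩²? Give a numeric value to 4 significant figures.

1.869

Compute ⟨p⟩ and ⟨p²⟩ separately; (Δp)² = ⟨p²⟩ − ⟨p⟩².
Expand each integrand as polynomial × e^(−2ax²) and use ∫x^(2j)·e^(−2ax²) dx = (2j−1)!!/(4a)^j · √(π/(2a)), odd powers → 0; here √(π/(2a)) = 0.93677. Differentiate with the product rule, d/dx e^(−ax²) = −2ax·e^(−ax²).
Normalization: ∫|φ|² dx = 0.67058.
⟨p⟩ = 0.0000 and ⟨p²⟩ = 1.8692.
(Δp)² = 1.8692 − (0.0000)² = 1.8692.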